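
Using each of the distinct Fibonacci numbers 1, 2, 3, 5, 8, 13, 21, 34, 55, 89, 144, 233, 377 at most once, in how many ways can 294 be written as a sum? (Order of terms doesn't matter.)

Each representation comes from the Zeckendorf form by replacing some F_k with F_{k−1} + F_{k−2} where possible.
294 = 233+55+5+1 = 233+55+3+2+1 = 233+34+21+5+1 = 144+89+55+5+1 = 233+34+21+3+2+1 = … (7 more), for 12 in all.

12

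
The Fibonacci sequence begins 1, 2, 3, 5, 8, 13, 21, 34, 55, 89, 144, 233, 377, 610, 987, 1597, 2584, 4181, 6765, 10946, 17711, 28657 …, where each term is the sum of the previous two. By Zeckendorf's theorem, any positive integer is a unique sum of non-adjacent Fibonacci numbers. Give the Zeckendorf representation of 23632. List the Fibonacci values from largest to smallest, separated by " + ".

Greedily peel off the largest Fibonacci term at each step:
17711 ≤ 23632 < 28657, so take 17711; remainder 5921
4181 ≤ 5921 < 6765, so take 4181; remainder 1740
1597 ≤ 1740 < 2584, so take 1597; remainder 143
89 ≤ 143 < 144, so take 89; remainder 54
34 ≤ 54 < 55, so take 34; remainder 20
13 ≤ 20 < 21, so take 13; remainder 7
5 ≤ 7 < 8, so take 5; remainder 2
2 ≤ 2 < 3, so take 2; remainder 0
So 23632 = 17711 + 4181 + 1597 + 89 + 34 + 13 + 5 + 2, with no two terms consecutive in the sequence.

17711 + 4181 + 1597 + 89 + 34 + 13 + 5 + 2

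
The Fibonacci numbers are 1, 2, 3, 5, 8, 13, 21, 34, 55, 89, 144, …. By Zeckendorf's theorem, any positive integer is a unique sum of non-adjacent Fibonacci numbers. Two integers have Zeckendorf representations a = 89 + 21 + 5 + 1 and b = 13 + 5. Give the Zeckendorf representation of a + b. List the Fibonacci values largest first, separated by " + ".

The two numbers are 116 and 18, so their sum is 134.
Repeatedly subtract the largest Fibonacci number that fits:
89 ≤ 134 < 144, so take 89; remainder 45
34 ≤ 45 < 55, so take 34; remainder 11
8 ≤ 11 < 13, so take 8; remainder 3
3 ≤ 3 < 5, so take 3; remainder 0

89 + 34 + 8 + 3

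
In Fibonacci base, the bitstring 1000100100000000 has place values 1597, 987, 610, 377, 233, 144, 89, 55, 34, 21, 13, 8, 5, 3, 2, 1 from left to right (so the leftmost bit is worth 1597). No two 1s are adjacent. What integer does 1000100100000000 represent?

1885

Summing the place values of the 1 bits: 1597 + 233 + 55 = 1885.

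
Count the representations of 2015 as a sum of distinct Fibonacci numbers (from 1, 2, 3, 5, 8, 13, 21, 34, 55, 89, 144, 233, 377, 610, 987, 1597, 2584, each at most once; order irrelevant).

12

Starting from the Zeckendorf form and repeatedly splitting a term F_k into F_{k−1} + F_{k−2} (when neither is already used) reaches every representation.
2015 = 1597+377+34+5+2 = 1597+377+21+13+5+2 = 1597+233+144+34+5+2 = 987+610+377+34+5+2 = … (8 more), for 12 in all.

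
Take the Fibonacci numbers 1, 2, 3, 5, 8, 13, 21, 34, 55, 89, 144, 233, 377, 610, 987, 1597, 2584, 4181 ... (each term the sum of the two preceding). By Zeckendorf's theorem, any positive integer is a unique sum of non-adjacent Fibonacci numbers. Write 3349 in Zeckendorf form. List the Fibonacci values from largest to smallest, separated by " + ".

Repeatedly subtract the largest Fibonacci number that fits:
3349: greatest Fibonacci not exceeding it is 2584, leaving 765
765: greatest Fibonacci not exceeding it is 610, leaving 155
155: greatest Fibonacci not exceeding it is 144, leaving 11
11: greatest Fibonacci not exceeding it is 8, leaving 3
3: greatest Fibonacci not exceeding it is 3, leaving 0
So 3349 = 2584 + 610 + 144 + 8 + 3, with no two terms consecutive in the sequence.

2584 + 610 + 144 + 8 + 3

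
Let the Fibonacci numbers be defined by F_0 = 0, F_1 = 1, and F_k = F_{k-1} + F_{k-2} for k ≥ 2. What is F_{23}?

Iterating the recurrence up to F_{15} = 610 and F_{14} = 377:
F_{16} = F_{15} + F_{14} = 610 + 377 = 987
F_{17} = F_{16} + F_{15} = 987 + 610 = 1597
F_{18} = F_{17} + F_{16} = 1597 + 987 = 2584
F_{19} = F_{18} + F_{17} = 2584 + 1597 = 4181
F_{20} = F_{19} + F_{18} = 4181 + 2584 = 6765
F_{21} = F_{20} + F_{19} = 6765 + 4181 = 10946
F_{22} = F_{21} + F_{20} = 10946 + 6765 = 17711
F_{23} = F_{22} + F_{21} = 17711 + 10946 = 28657

28657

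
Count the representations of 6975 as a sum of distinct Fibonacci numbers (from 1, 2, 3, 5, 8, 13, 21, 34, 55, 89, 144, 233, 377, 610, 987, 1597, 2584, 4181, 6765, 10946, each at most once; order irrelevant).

Each representation comes from the Zeckendorf form by replacing some F_k with F_{k−1} + F_{k−2} where possible.
6975 = 6765+144+55+8+3 = 6765+144+55+8+2+1 = 6765+144+34+21+8+3 = … (45 more), for 48 in all.

48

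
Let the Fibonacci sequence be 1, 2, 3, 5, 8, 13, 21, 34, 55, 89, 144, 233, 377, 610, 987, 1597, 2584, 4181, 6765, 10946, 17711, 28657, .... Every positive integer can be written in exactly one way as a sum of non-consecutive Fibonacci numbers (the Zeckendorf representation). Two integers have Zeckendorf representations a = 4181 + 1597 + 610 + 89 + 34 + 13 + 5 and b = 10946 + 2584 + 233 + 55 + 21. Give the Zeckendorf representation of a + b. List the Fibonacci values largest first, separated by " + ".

17711 + 2584 + 55 + 13 + 5

The two numbers are 6529 and 13839, so their sum is 20368.
Greedily peel off the largest Fibonacci term at each step:
take 17711 (≤ 20368); 20368 − 17711 = 2657
take 2584 (≤ 2657); 2657 − 2584 = 73
take 55 (≤ 73); 73 − 55 = 18
take 13 (≤ 18); 18 − 13 = 5
take 5 (≤ 5); 5 − 5 = 0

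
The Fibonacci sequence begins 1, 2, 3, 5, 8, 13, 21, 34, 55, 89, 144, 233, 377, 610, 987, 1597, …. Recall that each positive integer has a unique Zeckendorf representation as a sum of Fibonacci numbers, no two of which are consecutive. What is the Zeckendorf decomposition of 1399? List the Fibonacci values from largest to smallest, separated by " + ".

987 + 377 + 34 + 1

1399: greatest Fibonacci not exceeding it is 987, leaving 412
412: greatest Fibonacci not exceeding it is 377, leaving 35
35: greatest Fibonacci not exceeding it is 34, leaving 1
1: greatest Fibonacci not exceeding it is 1, leaving 0
So 1399 = 987 + 377 + 34 + 1, with no two terms consecutive in the sequence.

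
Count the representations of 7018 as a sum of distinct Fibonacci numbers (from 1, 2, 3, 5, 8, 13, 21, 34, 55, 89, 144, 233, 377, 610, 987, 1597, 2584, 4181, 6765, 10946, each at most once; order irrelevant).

Each representation comes from the Zeckendorf form by replacing some F_k with F_{k−1} + F_{k−2} where possible.
7018 = 6765+233+13+5+2 = 6765+144+89+13+5+2 = 4181+2584+233+13+5+2 = 6765+144+55+34+13+5+2 = … (8 more), for 12 in all.

12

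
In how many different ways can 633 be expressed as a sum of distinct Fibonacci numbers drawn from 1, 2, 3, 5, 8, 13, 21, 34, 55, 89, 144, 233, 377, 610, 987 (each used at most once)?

633 = 610+21+2 = 610+13+8+2 = 377+233+21+2 = … (9 more), for 12 in all.

12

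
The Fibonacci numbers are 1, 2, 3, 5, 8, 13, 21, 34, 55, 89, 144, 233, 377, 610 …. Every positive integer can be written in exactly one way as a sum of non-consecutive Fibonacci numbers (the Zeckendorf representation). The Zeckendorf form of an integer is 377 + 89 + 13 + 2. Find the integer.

481

377 + 89 + 13 + 2 = 481.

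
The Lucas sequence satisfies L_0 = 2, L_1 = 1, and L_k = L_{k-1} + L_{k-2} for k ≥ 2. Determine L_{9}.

76

Iterating the recurrence up to L_{2} = 3 and L_{1} = 1:
L_{3} = L_{2} + L_{1} = 3 + 1 = 4
L_{4} = L_{3} + L_{2} = 4 + 3 = 7
L_{5} = L_{4} + L_{3} = 7 + 4 = 11
L_{6} = L_{5} + L_{4} = 11 + 7 = 18
L_{7} = L_{6} + L_{5} = 18 + 11 = 29
L_{8} = L_{7} + L_{6} = 29 + 18 = 47
L_{9} = L_{8} + L_{7} = 47 + 29 = 76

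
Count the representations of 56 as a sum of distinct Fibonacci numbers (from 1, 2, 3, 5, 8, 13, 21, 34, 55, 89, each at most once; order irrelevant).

Starting from the Zeckendorf form and repeatedly splitting a term F_k into F_{k−1} + F_{k−2} (when neither is already used) reaches every representation.
56 = 55+1 = 34+21+1 = 34+13+8+1 = 34+13+5+3+1 — 4 representations.

4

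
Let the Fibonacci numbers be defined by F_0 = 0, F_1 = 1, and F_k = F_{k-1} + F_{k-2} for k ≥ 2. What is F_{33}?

3524578

Iterating the recurrence up to F_{29} = 514229 and F_{28} = 317811:
F_{30} = F_{29} + F_{28} = 514229 + 317811 = 832040
F_{31} = F_{30} + F_{29} = 832040 + 514229 = 1346269
F_{32} = F_{31} + F_{30} = 1346269 + 832040 = 2178309
F_{33} = F_{32} + F_{31} = 2178309 + 1346269 = 3524578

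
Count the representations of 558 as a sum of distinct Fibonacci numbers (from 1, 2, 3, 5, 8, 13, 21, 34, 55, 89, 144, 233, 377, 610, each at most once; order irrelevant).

18

Each representation comes from the Zeckendorf form by replacing some F_k with F_{k−1} + F_{k−2} where possible.
558 = 377+144+34+3 = 377+144+34+2+1 = 377+144+21+13+3 = … (15 more), for 18 in all.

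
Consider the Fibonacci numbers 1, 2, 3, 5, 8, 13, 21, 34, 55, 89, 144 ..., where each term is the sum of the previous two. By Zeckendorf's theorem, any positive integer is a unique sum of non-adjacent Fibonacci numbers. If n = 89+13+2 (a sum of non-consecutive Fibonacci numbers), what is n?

104

89+13+2 = 104.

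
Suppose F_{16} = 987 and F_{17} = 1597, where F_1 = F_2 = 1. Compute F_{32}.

By the doubling identity F_{2k} = F_k(2F_{k+1} − F_k): F_{32} = 987·(2·1597 − 987) = 987·2207 = 2178309.

2178309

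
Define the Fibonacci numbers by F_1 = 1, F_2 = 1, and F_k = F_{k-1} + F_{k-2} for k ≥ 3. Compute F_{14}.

377

Iterating the recurrence up to F_{9} = 34 and F_{8} = 21:
F_{10} = F_{9} + F_{8} = 34 + 21 = 55
F_{11} = F_{10} + F_{9} = 55 + 34 = 89
F_{12} = F_{11} + F_{10} = 89 + 55 = 144
F_{13} = F_{12} + F_{11} = 144 + 89 = 233
F_{14} = F_{13} + F_{12} = 233 + 144 = 377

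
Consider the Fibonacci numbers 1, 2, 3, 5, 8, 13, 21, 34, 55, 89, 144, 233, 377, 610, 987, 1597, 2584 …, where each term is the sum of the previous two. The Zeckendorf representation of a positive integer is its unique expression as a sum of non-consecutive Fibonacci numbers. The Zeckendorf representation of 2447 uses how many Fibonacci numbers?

Greedily peel off the largest Fibonacci term at each step:
take 1597 (≤ 2447); 2447 − 1597 = 850
take 610 (≤ 850); 850 − 610 = 240
take 233 (≤ 240); 240 − 233 = 7
take 5 (≤ 7); 7 − 5 = 2
take 2 (≤ 2); 2 − 2 = 0
2447 = 1597 + 610 + 233 + 5 + 2, which has 5 terms.

5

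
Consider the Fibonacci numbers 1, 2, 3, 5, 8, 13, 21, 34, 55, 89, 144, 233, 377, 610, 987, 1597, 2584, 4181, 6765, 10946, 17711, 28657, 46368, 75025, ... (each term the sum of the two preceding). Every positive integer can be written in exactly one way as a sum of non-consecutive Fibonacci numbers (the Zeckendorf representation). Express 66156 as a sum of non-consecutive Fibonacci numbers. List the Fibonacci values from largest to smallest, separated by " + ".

Greedily peel off the largest Fibonacci term at each step:
largest Fibonacci ≤ 66156 is 46368; 66156 − 46368 = 19788
largest Fibonacci ≤ 19788 is 17711; 19788 − 17711 = 2077
largest Fibonacci ≤ 2077 is 1597; 2077 − 1597 = 480
largest Fibonacci ≤ 480 is 377; 480 − 377 = 103
largest Fibonacci ≤ 103 is 89; 103 − 89 = 14
largest Fibonacci ≤ 14 is 13; 14 − 13 = 1
largest Fibonacci ≤ 1 is 1; 1 − 1 = 0
So 66156 = 46368 + 17711 + 1597 + 377 + 89 + 13 + 1, with no two terms consecutive in the sequence.

46368 + 17711 + 1597 + 377 + 89 + 13 + 1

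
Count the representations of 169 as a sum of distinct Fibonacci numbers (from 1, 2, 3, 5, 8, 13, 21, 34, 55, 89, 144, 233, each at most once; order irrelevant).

5

Each representation comes from the Zeckendorf form by replacing some F_k with F_{k−1} + F_{k−2} where possible.
169 = 144+21+3+1 = 144+13+8+3+1 = 89+55+21+3+1 = 89+55+13+8+3+1 = 89+34+21+13+8+3+1 — 5 representations.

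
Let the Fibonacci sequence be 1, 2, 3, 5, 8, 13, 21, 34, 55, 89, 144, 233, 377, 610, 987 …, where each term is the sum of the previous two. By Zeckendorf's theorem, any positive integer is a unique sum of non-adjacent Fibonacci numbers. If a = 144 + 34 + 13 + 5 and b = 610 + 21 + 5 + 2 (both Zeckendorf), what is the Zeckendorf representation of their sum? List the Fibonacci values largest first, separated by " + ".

610 + 144 + 55 + 21 + 3 + 1

The two numbers are 196 and 638, so their sum is 834.
Greedy algorithm:
834 − 610 = 224
224 − 144 = 80
80 − 55 = 25
25 − 21 = 4
4 − 3 = 1
1 − 1 = 0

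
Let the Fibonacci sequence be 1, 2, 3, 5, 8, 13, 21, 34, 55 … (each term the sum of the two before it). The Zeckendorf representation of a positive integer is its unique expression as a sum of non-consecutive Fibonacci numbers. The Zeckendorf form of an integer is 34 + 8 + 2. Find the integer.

34 + 8 + 2 = 44.

44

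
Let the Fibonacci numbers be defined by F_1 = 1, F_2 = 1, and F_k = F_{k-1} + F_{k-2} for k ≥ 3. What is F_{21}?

10946

Iterating the recurrence up to F_{15} = 610 and F_{14} = 377:
F_{16} = F_{15} + F_{14} = 610 + 377 = 987
F_{17} = F_{16} + F_{15} = 987 + 610 = 1597
F_{18} = F_{17} + F_{16} = 1597 + 987 = 2584
F_{19} = F_{18} + F_{17} = 2584 + 1597 = 4181
F_{20} = F_{19} + F_{18} = 4181 + 2584 = 6765
F_{21} = F_{20} + F_{19} = 6765 + 4181 = 10946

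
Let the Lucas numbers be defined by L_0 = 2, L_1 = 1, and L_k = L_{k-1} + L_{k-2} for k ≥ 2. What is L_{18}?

Iterating the recurrence up to L_{12} = 322 and L_{11} = 199:
L_{13} = L_{12} + L_{11} = 322 + 199 = 521
L_{14} = L_{13} + L_{12} = 521 + 322 = 843
L_{15} = L_{14} + L_{13} = 843 + 521 = 1364
L_{16} = L_{15} + L_{14} = 1364 + 843 = 2207
L_{17} = L_{16} + L_{15} = 2207 + 1364 = 3571
L_{18} = L_{17} + L_{16} = 3571 + 2207 = 5778

5778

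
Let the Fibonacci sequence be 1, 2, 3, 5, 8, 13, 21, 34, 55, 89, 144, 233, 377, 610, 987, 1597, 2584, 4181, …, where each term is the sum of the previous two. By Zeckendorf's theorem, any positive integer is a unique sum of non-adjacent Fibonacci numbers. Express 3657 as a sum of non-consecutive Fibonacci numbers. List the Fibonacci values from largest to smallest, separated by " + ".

2584 + 987 + 55 + 21 + 8 + 2

Repeatedly subtract the largest Fibonacci number that fits:
take 2584 (≤ 3657); 3657 − 2584 = 1073
take 987 (≤ 1073); 1073 − 987 = 86
take 55 (≤ 86); 86 − 55 = 31
take 21 (≤ 31); 31 − 21 = 10
take 8 (≤ 10); 10 − 8 = 2
take 2 (≤ 2); 2 − 2 = 0
So 3657 = 2584 + 987 + 55 + 21 + 8 + 2, with no two terms consecutive in the sequence.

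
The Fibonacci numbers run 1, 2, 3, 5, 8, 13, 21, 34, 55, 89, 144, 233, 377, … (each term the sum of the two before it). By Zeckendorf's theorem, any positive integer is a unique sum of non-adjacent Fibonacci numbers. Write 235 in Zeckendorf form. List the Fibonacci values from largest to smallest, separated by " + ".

233 + 2

largest Fibonacci ≤ 235 is 233; 235 − 233 = 2
largest Fibonacci ≤ 2 is 2; 2 − 2 = 0
So 235 = 233 + 2, with no two terms consecutive in the sequence.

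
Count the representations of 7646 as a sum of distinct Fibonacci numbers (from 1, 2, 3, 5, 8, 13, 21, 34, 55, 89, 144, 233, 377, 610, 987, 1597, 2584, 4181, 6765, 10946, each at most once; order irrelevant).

39

Each representation comes from the Zeckendorf form by replacing some F_k with F_{k−1} + F_{k−2} where possible.
7646 = 6765+610+233+34+3+1 = 6765+610+233+21+13+3+1 = 6765+610+144+89+34+3+1 = 4181+2584+610+233+34+3+1 = 6765+610+233+21+8+5+3+1 = … (34 more), for 39 in all.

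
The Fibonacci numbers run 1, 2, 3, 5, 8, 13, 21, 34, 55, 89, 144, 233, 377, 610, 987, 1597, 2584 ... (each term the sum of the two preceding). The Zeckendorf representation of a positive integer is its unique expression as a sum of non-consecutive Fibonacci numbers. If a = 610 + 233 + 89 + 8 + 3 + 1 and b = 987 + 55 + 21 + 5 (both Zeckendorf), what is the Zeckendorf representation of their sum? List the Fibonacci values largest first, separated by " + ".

1597 + 377 + 34 + 3 + 1

The two numbers are 944 and 1068, so their sum is 2012.
Repeatedly subtract the largest Fibonacci number that fits:
largest Fibonacci ≤ 2012 is 1597; 2012 − 1597 = 415
largest Fibonacci ≤ 415 is 377; 415 − 377 = 38
largest Fibonacci ≤ 38 is 34; 38 − 34 = 4
largest Fibonacci ≤ 4 is 3; 4 − 3 = 1
largest Fibonacci ≤ 1 is 1; 1 − 1 = 0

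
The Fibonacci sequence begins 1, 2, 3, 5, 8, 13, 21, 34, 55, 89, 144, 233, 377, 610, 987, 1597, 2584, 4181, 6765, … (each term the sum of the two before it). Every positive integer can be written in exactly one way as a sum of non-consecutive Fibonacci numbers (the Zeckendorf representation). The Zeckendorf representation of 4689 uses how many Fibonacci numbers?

5

Greedy algorithm:
4181 ≤ 4689 < 6765, so take 4181; remainder 508
377 ≤ 508 < 610, so take 377; remainder 131
89 ≤ 131 < 144, so take 89; remainder 42
34 ≤ 42 < 55, so take 34; remainder 8
8 ≤ 8 < 13, so take 8; remainder 0
4689 = 4181 + 377 + 89 + 34 + 8, which has 5 terms.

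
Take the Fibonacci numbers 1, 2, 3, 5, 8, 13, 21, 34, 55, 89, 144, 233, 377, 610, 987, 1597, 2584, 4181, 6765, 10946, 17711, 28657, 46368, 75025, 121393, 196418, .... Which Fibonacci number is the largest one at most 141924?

121393

121393 ≤ 141924 < 196418, so the largest Fibonacci number not exceeding 141924 is 121393.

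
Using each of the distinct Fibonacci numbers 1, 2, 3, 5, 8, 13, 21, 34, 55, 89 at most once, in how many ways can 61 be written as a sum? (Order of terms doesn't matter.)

Each representation comes from the Zeckendorf form by replacing some F_k with F_{k−1} + F_{k−2} where possible.
61 = 55+5+1 = 55+3+2+1 = 34+21+5+1 = 34+21+3+2+1 = … (2 more), for 6 in all.

6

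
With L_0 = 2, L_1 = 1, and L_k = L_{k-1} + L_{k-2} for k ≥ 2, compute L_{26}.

Iterating the recurrence up to L_{22} = 39603 and L_{21} = 24476:
L_{23} = L_{22} + L_{21} = 39603 + 24476 = 64079
L_{24} = L_{23} + L_{22} = 64079 + 39603 = 103682
L_{25} = L_{24} + L_{23} = 103682 + 64079 = 167761
L_{26} = L_{25} + L_{24} = 167761 + 103682 = 271443

271443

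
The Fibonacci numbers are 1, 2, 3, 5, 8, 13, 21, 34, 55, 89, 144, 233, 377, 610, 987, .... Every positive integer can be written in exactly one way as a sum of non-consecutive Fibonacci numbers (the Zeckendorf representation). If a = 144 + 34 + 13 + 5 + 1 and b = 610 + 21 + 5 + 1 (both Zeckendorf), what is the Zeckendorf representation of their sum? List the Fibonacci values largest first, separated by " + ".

The two numbers are 197 and 637, so their sum is 834.
Repeatedly subtract the largest Fibonacci number that fits:
largest Fibonacci ≤ 834 is 610; 834 − 610 = 224
largest Fibonacci ≤ 224 is 144; 224 − 144 = 80
largest Fibonacci ≤ 80 is 55; 80 − 55 = 25
largest Fibonacci ≤ 25 is 21; 25 − 21 = 4
largest Fibonacci ≤ 4 is 3; 4 − 3 = 1
largest Fibonacci ≤ 1 is 1; 1 − 1 = 0

610 + 144 + 55 + 21 + 3 + 1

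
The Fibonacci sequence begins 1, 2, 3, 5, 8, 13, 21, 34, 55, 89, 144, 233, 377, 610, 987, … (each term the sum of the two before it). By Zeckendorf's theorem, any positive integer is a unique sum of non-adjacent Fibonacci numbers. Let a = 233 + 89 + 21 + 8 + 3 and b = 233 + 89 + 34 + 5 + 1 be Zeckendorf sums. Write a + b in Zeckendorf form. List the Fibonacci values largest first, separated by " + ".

610 + 89 + 13 + 3 + 1

The two numbers are 354 and 362, so their sum is 716.
Greedy algorithm:
610 ≤ 716 < 987, so take 610; remainder 106
89 ≤ 106 < 144, so take 89; remainder 17
13 ≤ 17 < 21, so take 13; remainder 4
3 ≤ 4 < 5, so take 3; remainder 1
1 ≤ 1 < 2, so take 1; remainder 0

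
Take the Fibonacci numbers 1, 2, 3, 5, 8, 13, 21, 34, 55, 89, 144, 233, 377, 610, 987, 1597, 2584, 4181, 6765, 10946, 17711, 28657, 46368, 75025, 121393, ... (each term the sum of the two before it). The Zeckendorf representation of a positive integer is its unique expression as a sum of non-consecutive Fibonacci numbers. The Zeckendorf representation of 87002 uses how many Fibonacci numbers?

6

Greedily peel off the largest Fibonacci term at each step:
87002: greatest Fibonacci not exceeding it is 75025, leaving 11977
11977: greatest Fibonacci not exceeding it is 10946, leaving 1031
1031: greatest Fibonacci not exceeding it is 987, leaving 44
44: greatest Fibonacci not exceeding it is 34, leaving 10
10: greatest Fibonacci not exceeding it is 8, leaving 2
2: greatest Fibonacci not exceeding it is 2, leaving 0
87002 = 75025 + 10946 + 987 + 34 + 8 + 2, which has 6 terms.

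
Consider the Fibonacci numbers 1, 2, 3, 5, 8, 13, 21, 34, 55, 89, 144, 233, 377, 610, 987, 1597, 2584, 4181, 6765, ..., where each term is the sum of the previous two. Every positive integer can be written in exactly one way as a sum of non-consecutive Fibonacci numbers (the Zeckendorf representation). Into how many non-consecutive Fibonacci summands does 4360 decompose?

4

Greedily peel off the largest Fibonacci term at each step:
4360 − 4181 = 179
179 − 144 = 35
35 − 34 = 1
1 − 1 = 0
4360 = 4181 + 144 + 34 + 1, which has 4 terms.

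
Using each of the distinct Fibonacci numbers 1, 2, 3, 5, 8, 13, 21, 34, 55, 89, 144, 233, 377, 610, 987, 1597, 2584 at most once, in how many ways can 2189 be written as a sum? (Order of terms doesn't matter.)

Starting from the Zeckendorf form and repeatedly splitting a term F_k into F_{k−1} + F_{k−2} (when neither is already used) reaches every representation.
2189 = 1597+377+144+55+13+3 = 1597+377+144+55+13+2+1 = 1597+377+144+55+8+5+3 = … (29 more), for 32 in all.

32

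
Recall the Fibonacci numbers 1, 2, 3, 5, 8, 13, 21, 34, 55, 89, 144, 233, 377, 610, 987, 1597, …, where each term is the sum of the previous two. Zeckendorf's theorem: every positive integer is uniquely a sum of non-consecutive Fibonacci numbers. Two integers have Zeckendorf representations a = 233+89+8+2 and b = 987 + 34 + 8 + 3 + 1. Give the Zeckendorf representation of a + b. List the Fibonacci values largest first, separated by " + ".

The two numbers are 332 and 1033, so their sum is 1365.
Greedy algorithm:
1365: greatest Fibonacci not exceeding it is 987, leaving 378
378: greatest Fibonacci not exceeding it is 377, leaving 1
1: greatest Fibonacci not exceeding it is 1, leaving 0

987 + 377 + 1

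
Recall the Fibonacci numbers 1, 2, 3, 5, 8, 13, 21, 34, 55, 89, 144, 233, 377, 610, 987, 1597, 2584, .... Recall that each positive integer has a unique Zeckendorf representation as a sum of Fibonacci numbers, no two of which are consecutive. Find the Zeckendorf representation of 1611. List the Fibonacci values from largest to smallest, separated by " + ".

1597 + 13 + 1

largest Fibonacci ≤ 1611 is 1597; 1611 − 1597 = 14
largest Fibonacci ≤ 14 is 13; 14 − 13 = 1
largest Fibonacci ≤ 1 is 1; 1 − 1 = 0
So 1611 = 1597 + 13 + 1, with no two terms consecutive in the sequence.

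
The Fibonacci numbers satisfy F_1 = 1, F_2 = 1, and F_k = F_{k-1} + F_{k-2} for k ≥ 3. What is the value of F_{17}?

Iterating the recurrence up to F_{9} = 34 and F_{8} = 21:
F_{10} = F_{9} + F_{8} = 34 + 21 = 55
F_{11} = F_{10} + F_{9} = 55 + 34 = 89
F_{12} = F_{11} + F_{10} = 89 + 55 = 144
F_{13} = F_{12} + F_{11} = 144 + 89 = 233
F_{14} = F_{13} + F_{12} = 233 + 144 = 377
F_{15} = F_{14} + F_{13} = 377 + 233 = 610
F_{16} = F_{15} + F_{14} = 610 + 377 = 987
F_{17} = F_{16} + F_{15} = 987 + 610 = 1597

1597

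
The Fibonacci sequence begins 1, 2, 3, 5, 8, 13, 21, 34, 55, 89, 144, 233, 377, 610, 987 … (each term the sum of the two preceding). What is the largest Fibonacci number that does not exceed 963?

610

610 ≤ 963 < 987, so the largest Fibonacci number not exceeding 963 is 610.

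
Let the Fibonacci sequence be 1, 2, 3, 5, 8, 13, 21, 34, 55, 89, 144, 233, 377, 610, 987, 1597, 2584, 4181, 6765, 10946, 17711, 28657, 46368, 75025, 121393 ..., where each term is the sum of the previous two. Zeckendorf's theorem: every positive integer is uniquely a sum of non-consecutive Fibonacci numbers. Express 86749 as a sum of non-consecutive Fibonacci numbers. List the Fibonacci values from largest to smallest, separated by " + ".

75025 ≤ 86749 < 121393, so take 75025; remainder 11724
10946 ≤ 11724 < 17711, so take 10946; remainder 778
610 ≤ 778 < 987, so take 610; remainder 168
144 ≤ 168 < 233, so take 144; remainder 24
21 ≤ 24 < 34, so take 21; remainder 3
3 ≤ 3 < 5, so take 3; remainder 0
So 86749 = 75025 + 10946 + 610 + 144 + 21 + 3, with no two terms consecutive in the sequence.

75025 + 10946 + 610 + 144 + 21 + 3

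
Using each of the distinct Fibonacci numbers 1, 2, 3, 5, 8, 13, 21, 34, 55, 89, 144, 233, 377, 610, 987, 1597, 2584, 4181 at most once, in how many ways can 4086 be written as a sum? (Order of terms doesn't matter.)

16

4086 = 2584+987+377+89+34+13+2 = 2584+987+377+89+34+8+5+2 = 2584+987+233+144+89+34+13+2 = … (13 more), for 16 in all.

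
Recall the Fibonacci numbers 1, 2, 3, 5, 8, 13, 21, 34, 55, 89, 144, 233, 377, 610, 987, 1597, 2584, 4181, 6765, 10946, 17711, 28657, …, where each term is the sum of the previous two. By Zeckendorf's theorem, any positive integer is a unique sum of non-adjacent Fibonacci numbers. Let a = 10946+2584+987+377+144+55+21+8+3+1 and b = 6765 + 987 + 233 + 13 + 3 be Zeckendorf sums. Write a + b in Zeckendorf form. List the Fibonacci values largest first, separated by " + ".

The two numbers are 15126 and 8001, so their sum is 23127.
Greedy algorithm:
largest Fibonacci ≤ 23127 is 17711; 23127 − 17711 = 5416
largest Fibonacci ≤ 5416 is 4181; 5416 − 4181 = 1235
largest Fibonacci ≤ 1235 is 987; 1235 − 987 = 248
largest Fibonacci ≤ 248 is 233; 248 − 233 = 15
largest Fibonacci ≤ 15 is 13; 15 − 13 = 2
largest Fibonacci ≤ 2 is 2; 2 − 2 = 0

17711 + 4181 + 987 + 233 + 13 + 2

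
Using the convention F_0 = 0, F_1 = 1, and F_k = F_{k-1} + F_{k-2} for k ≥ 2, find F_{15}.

610

Iterating the recurrence up to F_{11} = 89 and F_{10} = 55:
F_{12} = F_{11} + F_{10} = 89 + 55 = 144
F_{13} = F_{12} + F_{11} = 144 + 89 = 233
F_{14} = F_{13} + F_{12} = 233 + 144 = 377
F_{15} = F_{14} + F_{13} = 377 + 233 = 610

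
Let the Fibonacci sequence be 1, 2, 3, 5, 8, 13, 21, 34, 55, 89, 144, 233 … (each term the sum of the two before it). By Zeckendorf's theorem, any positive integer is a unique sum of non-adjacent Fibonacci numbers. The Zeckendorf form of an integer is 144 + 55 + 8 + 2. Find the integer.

209

144 + 55 + 8 + 2 = 209.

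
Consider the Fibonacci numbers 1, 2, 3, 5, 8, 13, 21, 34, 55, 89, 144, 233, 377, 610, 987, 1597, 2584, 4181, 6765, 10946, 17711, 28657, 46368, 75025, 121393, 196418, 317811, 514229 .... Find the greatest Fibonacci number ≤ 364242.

317811

317811 ≤ 364242 < 514229, so the largest Fibonacci number not exceeding 364242 is 317811.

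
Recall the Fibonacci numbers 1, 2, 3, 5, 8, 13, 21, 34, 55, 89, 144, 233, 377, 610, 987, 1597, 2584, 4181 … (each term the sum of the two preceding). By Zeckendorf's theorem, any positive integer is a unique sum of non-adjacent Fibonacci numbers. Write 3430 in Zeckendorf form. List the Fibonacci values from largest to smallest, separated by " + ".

2584 + 610 + 233 + 3

Greedy algorithm:
3430 − 2584 = 846
846 − 610 = 236
236 − 233 = 3
3 − 3 = 0
So 3430 = 2584 + 610 + 233 + 3, with no two terms consecutive in the sequence.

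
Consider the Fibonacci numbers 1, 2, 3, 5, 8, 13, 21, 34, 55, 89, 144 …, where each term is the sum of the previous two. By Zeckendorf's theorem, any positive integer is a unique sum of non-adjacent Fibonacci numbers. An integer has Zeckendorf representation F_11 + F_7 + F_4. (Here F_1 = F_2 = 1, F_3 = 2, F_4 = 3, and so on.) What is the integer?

F_11 + F_7 + F_4 = 89 + 13 + 3 = 105.

105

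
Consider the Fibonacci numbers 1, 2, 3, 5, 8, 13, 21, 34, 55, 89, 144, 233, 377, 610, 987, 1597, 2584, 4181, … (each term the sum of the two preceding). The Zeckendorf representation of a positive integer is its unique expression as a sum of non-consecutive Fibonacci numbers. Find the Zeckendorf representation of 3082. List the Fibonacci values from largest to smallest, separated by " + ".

subtract 2584 from 3082: 498 remains
subtract 377 from 498: 121 remains
subtract 89 from 121: 32 remains
subtract 21 from 32: 11 remains
subtract 8 from 11: 3 remains
subtract 3 from 3: 0 remains
So 3082 = 2584 + 377 + 89 + 21 + 8 + 3, with no two terms consecutive in the sequence.

2584 + 377 + 89 + 21 + 8 + 3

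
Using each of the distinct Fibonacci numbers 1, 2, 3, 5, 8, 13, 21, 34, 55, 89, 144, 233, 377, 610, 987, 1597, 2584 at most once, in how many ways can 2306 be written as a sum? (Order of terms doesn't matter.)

26

Starting from the Zeckendorf form and repeatedly splitting a term F_k into F_{k−1} + F_{k−2} (when neither is already used) reaches every representation.
2306 = 1597+610+89+8+2 = 1597+610+89+5+3+2 = 1597+610+55+34+8+2 = … (23 more), for 26 in all.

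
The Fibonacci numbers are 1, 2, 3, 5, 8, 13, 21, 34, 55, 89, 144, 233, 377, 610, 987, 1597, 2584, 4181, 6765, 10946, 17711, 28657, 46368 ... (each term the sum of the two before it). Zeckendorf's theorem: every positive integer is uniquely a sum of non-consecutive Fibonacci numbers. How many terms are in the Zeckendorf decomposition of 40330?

7

largest Fibonacci ≤ 40330 is 28657; 40330 − 28657 = 11673
largest Fibonacci ≤ 11673 is 10946; 11673 − 10946 = 727
largest Fibonacci ≤ 727 is 610; 727 − 610 = 117
largest Fibonacci ≤ 117 is 89; 117 − 89 = 28
largest Fibonacci ≤ 28 is 21; 28 − 21 = 7
largest Fibonacci ≤ 7 is 5; 7 − 5 = 2
largest Fibonacci ≤ 2 is 2; 2 − 2 = 0
40330 = 28657 + 10946 + 610 + 89 + 21 + 5 + 2, which has 7 terms.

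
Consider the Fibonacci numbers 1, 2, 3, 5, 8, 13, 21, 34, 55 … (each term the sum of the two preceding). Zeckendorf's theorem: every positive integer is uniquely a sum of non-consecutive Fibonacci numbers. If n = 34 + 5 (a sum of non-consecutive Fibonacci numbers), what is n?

39

34 + 5 = 39.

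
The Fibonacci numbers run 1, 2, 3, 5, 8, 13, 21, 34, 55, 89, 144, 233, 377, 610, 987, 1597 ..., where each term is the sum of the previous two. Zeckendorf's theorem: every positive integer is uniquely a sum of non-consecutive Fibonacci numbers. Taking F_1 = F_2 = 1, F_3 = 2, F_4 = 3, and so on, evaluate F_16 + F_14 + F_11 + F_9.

F_16 + F_14 + F_11 + F_9 = 987 + 377 + 89 + 34 = 1487.

1487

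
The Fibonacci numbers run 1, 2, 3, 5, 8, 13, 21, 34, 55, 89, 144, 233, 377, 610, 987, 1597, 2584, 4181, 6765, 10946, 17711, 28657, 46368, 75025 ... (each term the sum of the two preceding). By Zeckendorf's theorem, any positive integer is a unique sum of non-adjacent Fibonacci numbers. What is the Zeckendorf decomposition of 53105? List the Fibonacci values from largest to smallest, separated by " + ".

subtract 46368 from 53105: 6737 remains
subtract 4181 from 6737: 2556 remains
subtract 1597 from 2556: 959 remains
subtract 610 from 959: 349 remains
subtract 233 from 349: 116 remains
subtract 89 from 116: 27 remains
subtract 21 from 27: 6 remains
subtract 5 from 6: 1 remains
subtract 1 from 1: 0 remains
So 53105 = 46368 + 4181 + 1597 + 610 + 233 + 89 + 21 + 5 + 1, with no two terms consecutive in the sequence.

46368 + 4181 + 1597 + 610 + 233 + 89 + 21 + 5 + 1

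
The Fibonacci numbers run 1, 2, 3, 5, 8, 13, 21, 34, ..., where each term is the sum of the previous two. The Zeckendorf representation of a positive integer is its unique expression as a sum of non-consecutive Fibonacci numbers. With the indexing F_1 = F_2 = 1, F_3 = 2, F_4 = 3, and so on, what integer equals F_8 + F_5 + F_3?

F_8 + F_5 + F_3 = 21 + 5 + 2 = 28.

28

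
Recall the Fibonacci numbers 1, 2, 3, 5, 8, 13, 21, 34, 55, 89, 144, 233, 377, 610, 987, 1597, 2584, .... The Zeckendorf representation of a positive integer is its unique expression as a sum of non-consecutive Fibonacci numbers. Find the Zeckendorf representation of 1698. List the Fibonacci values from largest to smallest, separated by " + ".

subtract 1597 from 1698: 101 remains
subtract 89 from 101: 12 remains
subtract 8 from 12: 4 remains
subtract 3 from 4: 1 remains
subtract 1 from 1: 0 remains
So 1698 = 1597 + 89 + 8 + 3 + 1, with no two terms consecutive in the sequence.

1597 + 89 + 8 + 3 + 1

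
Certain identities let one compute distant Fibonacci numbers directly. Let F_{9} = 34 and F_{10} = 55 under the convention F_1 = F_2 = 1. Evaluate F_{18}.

2584

By the doubling identity F_{2k} = F_k(2F_{k+1} − F_k): F_{18} = 34·(2·55 − 34) = 34·76 = 2584.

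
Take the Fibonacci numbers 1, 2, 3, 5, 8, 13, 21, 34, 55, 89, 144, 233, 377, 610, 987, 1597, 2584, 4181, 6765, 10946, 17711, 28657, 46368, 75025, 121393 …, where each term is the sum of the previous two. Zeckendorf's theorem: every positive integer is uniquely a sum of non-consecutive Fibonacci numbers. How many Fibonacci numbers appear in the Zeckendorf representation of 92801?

5

75025 ≤ 92801 < 121393, so take 75025; remainder 17776
17711 ≤ 17776 < 28657, so take 17711; remainder 65
55 ≤ 65 < 89, so take 55; remainder 10
8 ≤ 10 < 13, so take 8; remainder 2
2 ≤ 2 < 3, so take 2; remainder 0
92801 = 75025 + 17711 + 55 + 8 + 2, which has 5 terms.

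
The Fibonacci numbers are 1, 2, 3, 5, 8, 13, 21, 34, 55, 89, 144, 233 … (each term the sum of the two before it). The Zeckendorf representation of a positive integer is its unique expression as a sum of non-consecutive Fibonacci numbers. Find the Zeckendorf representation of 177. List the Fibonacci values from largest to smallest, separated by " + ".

Greedily peel off the largest Fibonacci term at each step:
take 144 (≤ 177); 177 − 144 = 33
take 21 (≤ 33); 33 − 21 = 12
take 8 (≤ 12); 12 − 8 = 4
take 3 (≤ 4); 4 − 3 = 1
take 1 (≤ 1); 1 − 1 = 0
So 177 = 144 + 21 + 8 + 3 + 1, with no two terms consecutive in the sequence.

144 + 21 + 8 + 3 + 1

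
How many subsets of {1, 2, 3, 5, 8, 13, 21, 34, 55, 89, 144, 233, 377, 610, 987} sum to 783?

24

783 = 610+144+21+8 = 610+144+21+5+3 = 610+89+55+21+8 = 610+144+21+5+2+1 = … (20 more), for 24 in all.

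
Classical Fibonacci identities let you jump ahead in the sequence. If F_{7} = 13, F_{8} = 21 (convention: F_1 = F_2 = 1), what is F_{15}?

By the addition formula F_{m+n} = F_m F_{n+1} + F_{m−1} F_n with m=8, n=7: F_{15} = 21·21 + 13·13 = 441 + 169 = 610.

610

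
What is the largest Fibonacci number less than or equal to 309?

233

233 ≤ 309 < 377, so the largest Fibonacci number not exceeding 309 is 233.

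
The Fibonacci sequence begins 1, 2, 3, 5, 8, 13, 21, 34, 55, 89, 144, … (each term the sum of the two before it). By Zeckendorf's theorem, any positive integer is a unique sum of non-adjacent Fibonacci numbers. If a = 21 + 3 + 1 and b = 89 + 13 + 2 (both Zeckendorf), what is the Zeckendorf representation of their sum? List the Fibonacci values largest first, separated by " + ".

The two numbers are 25 and 104, so their sum is 129.
Greedy algorithm:
89 ≤ 129 < 144, so take 89; remainder 40
34 ≤ 40 < 55, so take 34; remainder 6
5 ≤ 6 < 8, so take 5; remainder 1
1 ≤ 1 < 2, so take 1; remainder 0

89 + 34 + 5 + 1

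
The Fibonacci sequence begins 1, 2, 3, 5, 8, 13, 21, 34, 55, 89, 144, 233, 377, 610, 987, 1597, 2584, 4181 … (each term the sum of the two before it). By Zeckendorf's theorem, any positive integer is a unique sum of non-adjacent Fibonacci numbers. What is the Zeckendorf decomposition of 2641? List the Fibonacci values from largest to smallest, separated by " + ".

2584 + 55 + 2

Repeatedly subtract the largest Fibonacci number that fits:
take 2584 (≤ 2641); 2641 − 2584 = 57
take 55 (≤ 57); 57 − 55 = 2
take 2 (≤ 2); 2 − 2 = 0
So 2641 = 2584 + 55 + 2, with no two terms consecutive in the sequence.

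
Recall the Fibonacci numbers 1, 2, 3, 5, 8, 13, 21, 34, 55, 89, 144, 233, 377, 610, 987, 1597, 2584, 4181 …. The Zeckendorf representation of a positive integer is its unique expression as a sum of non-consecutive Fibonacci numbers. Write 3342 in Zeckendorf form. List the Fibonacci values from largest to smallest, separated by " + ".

Greedy algorithm:
2584 ≤ 3342 < 4181, so take 2584; remainder 758
610 ≤ 758 < 987, so take 610; remainder 148
144 ≤ 148 < 233, so take 144; remainder 4
3 ≤ 4 < 5, so take 3; remainder 1
1 ≤ 1 < 2, so take 1; remainder 0
So 3342 = 2584 + 610 + 144 + 3 + 1, with no two terms consecutive in the sequence.

2584 + 610 + 144 + 3 + 1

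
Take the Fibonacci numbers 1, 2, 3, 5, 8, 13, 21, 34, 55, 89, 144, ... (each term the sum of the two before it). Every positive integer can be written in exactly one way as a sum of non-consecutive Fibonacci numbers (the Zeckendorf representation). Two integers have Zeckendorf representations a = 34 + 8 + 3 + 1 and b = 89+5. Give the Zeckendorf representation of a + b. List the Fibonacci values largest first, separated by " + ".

89 + 34 + 13 + 3 + 1

The two numbers are 46 and 94, so their sum is 140.
take 89 (≤ 140); 140 − 89 = 51
take 34 (≤ 51); 51 − 34 = 17
take 13 (≤ 17); 17 − 13 = 4
take 3 (≤ 4); 4 − 3 = 1
take 1 (≤ 1); 1 − 1 = 0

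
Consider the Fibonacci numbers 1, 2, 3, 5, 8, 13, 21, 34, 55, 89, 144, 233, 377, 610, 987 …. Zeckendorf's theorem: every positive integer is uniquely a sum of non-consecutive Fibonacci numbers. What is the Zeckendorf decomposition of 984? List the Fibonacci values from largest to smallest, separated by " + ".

610 + 233 + 89 + 34 + 13 + 5

subtract 610 from 984: 374 remains
subtract 233 from 374: 141 remains
subtract 89 from 141: 52 remains
subtract 34 from 52: 18 remains
subtract 13 from 18: 5 remains
subtract 5 from 5: 0 remains
So 984 = 610 + 233 + 89 + 34 + 13 + 5, with no two terms consecutive in the sequence.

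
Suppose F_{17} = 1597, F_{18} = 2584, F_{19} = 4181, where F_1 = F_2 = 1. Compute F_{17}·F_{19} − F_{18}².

1597·4181 − 2584² = 6677057 − 6677056 = 1. (Cassini's identity: F_{k−1}F_{k+1} − F_k² = (−1)^k.)

1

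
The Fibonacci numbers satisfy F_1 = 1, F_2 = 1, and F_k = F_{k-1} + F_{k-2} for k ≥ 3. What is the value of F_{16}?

Iterating the recurrence up to F_{11} = 89 and F_{10} = 55:
F_{12} = F_{11} + F_{10} = 89 + 55 = 144
F_{13} = F_{12} + F_{11} = 144 + 89 = 233
F_{14} = F_{13} + F_{12} = 233 + 144 = 377
F_{15} = F_{14} + F_{13} = 377 + 233 = 610
F_{16} = F_{15} + F_{14} = 610 + 377 = 987

987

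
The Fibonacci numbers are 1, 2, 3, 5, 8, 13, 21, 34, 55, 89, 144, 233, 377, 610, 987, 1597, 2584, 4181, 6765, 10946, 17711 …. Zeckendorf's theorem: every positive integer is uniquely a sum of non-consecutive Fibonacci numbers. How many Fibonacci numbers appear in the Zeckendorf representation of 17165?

Greedy algorithm:
largest Fibonacci ≤ 17165 is 10946; 17165 − 10946 = 6219
largest Fibonacci ≤ 6219 is 4181; 6219 − 4181 = 2038
largest Fibonacci ≤ 2038 is 1597; 2038 − 1597 = 441
largest Fibonacci ≤ 441 is 377; 441 − 377 = 64
largest Fibonacci ≤ 64 is 55; 64 − 55 = 9
largest Fibonacci ≤ 9 is 8; 9 − 8 = 1
largest Fibonacci ≤ 1 is 1; 1 − 1 = 0
17165 = 10946 + 4181 + 1597 + 377 + 55 + 8 + 1, which has 7 terms.

7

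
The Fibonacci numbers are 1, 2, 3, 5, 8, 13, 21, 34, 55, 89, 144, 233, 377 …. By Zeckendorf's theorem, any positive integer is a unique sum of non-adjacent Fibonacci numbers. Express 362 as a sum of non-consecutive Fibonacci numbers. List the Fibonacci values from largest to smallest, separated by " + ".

233 + 89 + 34 + 5 + 1

largest Fibonacci ≤ 362 is 233; 362 − 233 = 129
largest Fibonacci ≤ 129 is 89; 129 − 89 = 40
largest Fibonacci ≤ 40 is 34; 40 − 34 = 6
largest Fibonacci ≤ 6 is 5; 6 − 5 = 1
largest Fibonacci ≤ 1 is 1; 1 − 1 = 0
So 362 = 233 + 89 + 34 + 5 + 1, with no two terms consecutive in the sequence.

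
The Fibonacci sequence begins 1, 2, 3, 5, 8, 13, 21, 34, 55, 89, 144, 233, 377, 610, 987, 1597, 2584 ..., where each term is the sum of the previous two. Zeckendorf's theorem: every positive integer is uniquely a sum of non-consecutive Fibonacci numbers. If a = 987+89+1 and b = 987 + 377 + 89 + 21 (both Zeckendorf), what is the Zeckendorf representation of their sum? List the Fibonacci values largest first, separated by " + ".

The two numbers are 1077 and 1474, so their sum is 2551.
Repeatedly subtract the largest Fibonacci number that fits:
2551 − 1597 = 954
954 − 610 = 344
344 − 233 = 111
111 − 89 = 22
22 − 21 = 1
1 − 1 = 0

1597 + 610 + 233 + 89 + 21 + 1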